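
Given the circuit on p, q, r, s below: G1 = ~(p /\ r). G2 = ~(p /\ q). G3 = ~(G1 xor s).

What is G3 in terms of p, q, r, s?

G1 = ~(p /\ r)
G3 = ~(G1 xor s) = ~((~(p /\ r)) xor s)

~((~(p /\ r)) xor s)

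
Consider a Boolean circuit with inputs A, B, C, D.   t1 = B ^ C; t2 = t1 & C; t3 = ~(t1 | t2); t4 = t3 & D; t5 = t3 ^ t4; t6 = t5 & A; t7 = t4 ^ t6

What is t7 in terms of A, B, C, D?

((~((B ^ C) | ((B ^ C) & C))) & D) ^ (((~((B ^ C) | ((B ^ C) & C))) ^ ((~((B ^ C) | ((B ^ C) & C))) & D)) & A)

t1 = B ^ C
t2 = t1 & C = (B ^ C) & C
t3 = ~(t1 | t2) = ~((B ^ C) | ((B ^ C) & C))
t4 = t3 & D = (~((B ^ C) | ((B ^ C) & C))) & D
t5 = t3 ^ t4 = (~((B ^ C) | ((B ^ C) & C))) ^ ((~((B ^ C) | ((B ^ C) & C))) & D)
t6 = t5 & A = ((~((B ^ C) | ((B ^ C) & C))) ^ ((~((B ^ C) | ((B ^ C) & C))) & D)) & A
t7 = t4 ^ t6 = ((~((B ^ C) | ((B ^ C) & C))) & D) ^ (((~((B ^ C) | ((B ^ C) & C))) ^ ((~((B ^ C) | ((B ^ C) & C))) & D)) & A)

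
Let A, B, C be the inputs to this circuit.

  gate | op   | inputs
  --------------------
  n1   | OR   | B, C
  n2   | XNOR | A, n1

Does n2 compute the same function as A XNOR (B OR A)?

n1 = B OR C
n2 = A XNOR n1 = A XNOR (B OR C)
At A=0, B=0, C=1: circuit gives 0, formula gives 1.

No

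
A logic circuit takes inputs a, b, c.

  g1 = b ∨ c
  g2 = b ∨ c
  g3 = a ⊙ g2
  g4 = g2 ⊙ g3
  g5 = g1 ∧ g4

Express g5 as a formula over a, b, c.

g1 = b ∨ c
g2 = b ∨ c
g3 = a ⊙ g2 = a ⊙ (b ∨ c)
g4 = g2 ⊙ g3 = (b ∨ c) ⊙ (a ⊙ (b ∨ c))
g5 = g1 ∧ g4 = (b ∨ c) ∧ ((b ∨ c) ⊙ (a ⊙ (b ∨ c)))

(b ∨ c) ∧ ((b ∨ c) ⊙ (a ⊙ (b ∨ c)))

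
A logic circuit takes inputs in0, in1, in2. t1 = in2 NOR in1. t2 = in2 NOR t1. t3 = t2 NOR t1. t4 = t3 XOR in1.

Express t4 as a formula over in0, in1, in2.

t1 = in2 NOR in1
t2 = in2 NOR t1 = in2 NOR (in2 NOR in1)
t3 = t2 NOR t1 = (in2 NOR (in2 NOR in1)) NOR (in2 NOR in1)
t4 = t3 XOR in1 = ((in2 NOR (in2 NOR in1)) NOR (in2 NOR in1)) XOR in1

((in2 NOR (in2 NOR in1)) NOR (in2 NOR in1)) XOR in1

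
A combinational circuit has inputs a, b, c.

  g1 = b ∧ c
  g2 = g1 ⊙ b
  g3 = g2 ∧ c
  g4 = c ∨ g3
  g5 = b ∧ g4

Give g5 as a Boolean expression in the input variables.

b ∧ (c ∨ (((b ∧ c) ⊙ b) ∧ c))

g1 = b ∧ c
g2 = g1 ⊙ b = (b ∧ c) ⊙ b
g3 = g2 ∧ c = ((b ∧ c) ⊙ b) ∧ c
g4 = c ∨ g3 = c ∨ (((b ∧ c) ⊙ b) ∧ c)
g5 = b ∧ g4 = b ∧ (c ∨ (((b ∧ c) ⊙ b) ∧ c))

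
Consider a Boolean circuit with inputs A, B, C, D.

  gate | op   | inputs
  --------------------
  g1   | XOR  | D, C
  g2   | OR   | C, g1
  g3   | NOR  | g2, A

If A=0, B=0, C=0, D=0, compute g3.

1

g1 = 0 XOR 0 = 0
g2 = 0 OR 0 = 0
g3 = 0 NOR 0 = 1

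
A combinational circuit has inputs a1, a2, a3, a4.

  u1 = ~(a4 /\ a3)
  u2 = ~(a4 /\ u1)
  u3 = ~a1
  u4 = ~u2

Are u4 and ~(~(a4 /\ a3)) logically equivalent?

No

u1 = ~(a4 /\ a3)
u2 = ~(a4 /\ u1) = ~(a4 /\ (~(a4 /\ a3)))
u4 = ~u2 = ~(~(a4 /\ (~(a4 /\ a3))))
At a1=0, a2=0, a3=0, a4=1: circuit gives 1, formula gives 0.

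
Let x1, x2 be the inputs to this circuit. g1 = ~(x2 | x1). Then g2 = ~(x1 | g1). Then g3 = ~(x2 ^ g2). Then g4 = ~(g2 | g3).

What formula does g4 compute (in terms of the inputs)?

g1 = ~(x2 | x1)
g2 = ~(x1 | g1) = ~(x1 | (~(x2 | x1)))
g3 = ~(x2 ^ g2) = ~(x2 ^ (~(x1 | (~(x2 | x1)))))
g4 = ~(g2 | g3) = ~((~(x1 | (~(x2 | x1)))) | (~(x2 ^ (~(x1 | (~(x2 | x1)))))))

~((~(x1 | (~(x2 | x1)))) | (~(x2 ^ (~(x1 | (~(x2 | x1)))))))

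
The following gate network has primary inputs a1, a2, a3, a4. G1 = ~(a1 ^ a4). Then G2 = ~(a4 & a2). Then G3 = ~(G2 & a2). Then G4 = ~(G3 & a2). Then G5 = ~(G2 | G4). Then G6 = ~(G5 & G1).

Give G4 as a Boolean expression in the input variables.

G2 = ~(a4 & a2)
G3 = ~(G2 & a2) = ~((~(a4 & a2)) & a2)
G4 = ~(G3 & a2) = ~((~((~(a4 & a2)) & a2)) & a2)

~((~((~(a4 & a2)) & a2)) & a2)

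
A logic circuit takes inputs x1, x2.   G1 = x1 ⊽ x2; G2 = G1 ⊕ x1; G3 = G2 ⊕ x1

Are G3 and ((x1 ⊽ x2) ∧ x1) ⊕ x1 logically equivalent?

No

G1 = x1 ⊽ x2
G2 = G1 ⊕ x1 = (x1 ⊽ x2) ⊕ x1
G3 = G2 ⊕ x1 = ((x1 ⊽ x2) ⊕ x1) ⊕ x1
At x1=0, x2=0: circuit gives 1, formula gives 0.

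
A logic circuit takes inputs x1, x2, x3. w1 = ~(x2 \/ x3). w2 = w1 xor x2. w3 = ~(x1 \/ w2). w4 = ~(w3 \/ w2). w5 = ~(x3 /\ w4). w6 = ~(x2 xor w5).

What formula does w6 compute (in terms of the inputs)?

w1 = ~(x2 \/ x3)
w2 = w1 xor x2 = (~(x2 \/ x3)) xor x2
w3 = ~(x1 \/ w2) = ~(x1 \/ ((~(x2 \/ x3)) xor x2))
w4 = ~(w3 \/ w2) = ~((~(x1 \/ ((~(x2 \/ x3)) xor x2))) \/ ((~(x2 \/ x3)) xor x2))
w5 = ~(x3 /\ w4) = ~(x3 /\ (~((~(x1 \/ ((~(x2 \/ x3)) xor x2))) \/ ((~(x2 \/ x3)) xor x2))))
w6 = ~(x2 xor w5) = ~(x2 xor (~(x3 /\ (~((~(x1 \/ ((~(x2 \/ x3)) xor x2))) \/ ((~(x2 \/ x3)) xor x2))))))

~(x2 xor (~(x3 /\ (~((~(x1 \/ ((~(x2 \/ x3)) xor x2))) \/ ((~(x2 \/ x3)) xor x2))))))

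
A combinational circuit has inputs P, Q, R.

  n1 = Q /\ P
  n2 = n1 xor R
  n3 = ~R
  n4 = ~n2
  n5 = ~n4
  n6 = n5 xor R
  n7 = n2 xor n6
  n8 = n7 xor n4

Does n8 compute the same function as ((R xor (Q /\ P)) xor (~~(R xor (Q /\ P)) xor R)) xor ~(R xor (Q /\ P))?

n1 = Q /\ P
n2 = n1 xor R = (Q /\ P) xor R
n4 = ~n2 = ~((Q /\ P) xor R)
n5 = ~n4 = ~~((Q /\ P) xor R)
n6 = n5 xor R = ~~((Q /\ P) xor R) xor R
n7 = n2 xor n6 = ((Q /\ P) xor R) xor (~~((Q /\ P) xor R) xor R)
n8 = n7 xor n4 = (((Q /\ P) xor R) xor (~~((Q /\ P) xor R) xor R)) xor ~((Q /\ P) xor R)
At P=1, Q=1, R=0: circuit gives 0, formula gives 0.
At P=0, Q=0, R=0: circuit gives 1, formula gives 1.
Agrees on all 8 inputs.

Yes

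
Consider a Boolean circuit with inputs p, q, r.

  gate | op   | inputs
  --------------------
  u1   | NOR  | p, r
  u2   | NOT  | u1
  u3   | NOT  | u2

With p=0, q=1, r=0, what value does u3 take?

1

u1 = 0 NOR 0 = 1
u2 = NOT 1 = 0
u3 = NOT 0 = 1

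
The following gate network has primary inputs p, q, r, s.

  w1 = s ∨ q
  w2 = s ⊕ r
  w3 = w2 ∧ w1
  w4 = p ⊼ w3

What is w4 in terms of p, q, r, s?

w1 = s ∨ q
w2 = s ⊕ r
w3 = w2 ∧ w1 = (s ⊕ r) ∧ (s ∨ q)
w4 = p ⊼ w3 = p ⊼ ((s ⊕ r) ∧ (s ∨ q))

p ⊼ ((s ⊕ r) ∧ (s ∨ q))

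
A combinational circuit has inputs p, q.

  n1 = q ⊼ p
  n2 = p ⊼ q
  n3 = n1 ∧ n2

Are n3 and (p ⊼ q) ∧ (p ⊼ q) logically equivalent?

Yes

n1 = q ⊼ p
n2 = p ⊼ q
n3 = n1 ∧ n2 = (q ⊼ p) ∧ (p ⊼ q)
At p=1, q=1: circuit gives 0, formula gives 0.
At p=0, q=0: circuit gives 1, formula gives 1.
Agrees on all 4 inputs.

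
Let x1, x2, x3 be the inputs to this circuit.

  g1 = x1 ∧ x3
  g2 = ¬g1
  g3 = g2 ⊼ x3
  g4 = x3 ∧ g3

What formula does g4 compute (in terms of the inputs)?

x3 ∧ (¬(x1 ∧ x3) ⊼ x3)

g1 = x1 ∧ x3
g2 = ¬g1 = ¬(x1 ∧ x3)
g3 = g2 ⊼ x3 = ¬(x1 ∧ x3) ⊼ x3
g4 = x3 ∧ g3 = x3 ∧ (¬(x1 ∧ x3) ⊼ x3)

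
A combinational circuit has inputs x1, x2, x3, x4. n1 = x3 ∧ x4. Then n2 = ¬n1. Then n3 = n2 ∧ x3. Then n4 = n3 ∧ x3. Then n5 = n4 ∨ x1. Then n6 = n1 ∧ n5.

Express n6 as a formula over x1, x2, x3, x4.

(x3 ∧ x4) ∧ (((¬(x3 ∧ x4) ∧ x3) ∧ x3) ∨ x1)

n1 = x3 ∧ x4
n2 = ¬n1 = ¬(x3 ∧ x4)
n3 = n2 ∧ x3 = ¬(x3 ∧ x4) ∧ x3
n4 = n3 ∧ x3 = (¬(x3 ∧ x4) ∧ x3) ∧ x3
n5 = n4 ∨ x1 = ((¬(x3 ∧ x4) ∧ x3) ∧ x3) ∨ x1
n6 = n1 ∧ n5 = (x3 ∧ x4) ∧ (((¬(x3 ∧ x4) ∧ x3) ∧ x3) ∨ x1)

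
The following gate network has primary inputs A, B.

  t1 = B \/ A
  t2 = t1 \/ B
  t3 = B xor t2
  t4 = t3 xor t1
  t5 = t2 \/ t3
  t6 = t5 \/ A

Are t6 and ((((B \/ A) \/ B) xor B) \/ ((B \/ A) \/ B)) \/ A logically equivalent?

Yes

t1 = B \/ A
t2 = t1 \/ B = (B \/ A) \/ B
t3 = B xor t2 = B xor ((B \/ A) \/ B)
t5 = t2 \/ t3 = ((B \/ A) \/ B) \/ (B xor ((B \/ A) \/ B))
t6 = t5 \/ A = (((B \/ A) \/ B) \/ (B xor ((B \/ A) \/ B))) \/ A
At A=0, B=0: circuit gives 0, formula gives 0.
At A=0, B=1: circuit gives 1, formula gives 1.
Agrees on all 4 inputs.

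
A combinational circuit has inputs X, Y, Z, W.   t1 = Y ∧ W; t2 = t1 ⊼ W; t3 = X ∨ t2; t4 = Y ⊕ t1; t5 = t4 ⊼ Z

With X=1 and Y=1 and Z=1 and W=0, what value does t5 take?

t1 = 1 ∧ 0 = 0
t4 = 1 ⊕ 0 = 1
t5 = 1 ⊼ 1 = 0

0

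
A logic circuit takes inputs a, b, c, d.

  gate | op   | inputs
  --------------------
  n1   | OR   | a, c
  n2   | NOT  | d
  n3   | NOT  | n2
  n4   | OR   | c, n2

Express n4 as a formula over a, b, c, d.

n2 = NOT d
n4 = c OR n2 = c OR NOT d

c OR NOT d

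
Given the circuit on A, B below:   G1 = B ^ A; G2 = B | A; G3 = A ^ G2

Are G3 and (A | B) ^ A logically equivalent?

G2 = B | A
G3 = A ^ G2 = A ^ (B | A)
At A=0, B=0: circuit gives 0, formula gives 0.
At A=0, B=1: circuit gives 1, formula gives 1.
Agrees on all 4 inputs.

Yes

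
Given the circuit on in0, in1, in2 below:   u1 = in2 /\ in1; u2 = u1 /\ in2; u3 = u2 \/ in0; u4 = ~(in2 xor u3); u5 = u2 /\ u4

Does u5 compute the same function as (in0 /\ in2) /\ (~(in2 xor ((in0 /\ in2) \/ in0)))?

u1 = in2 /\ in1
u2 = u1 /\ in2 = (in2 /\ in1) /\ in2
u3 = u2 \/ in0 = ((in2 /\ in1) /\ in2) \/ in0
u4 = ~(in2 xor u3) = ~(in2 xor (((in2 /\ in1) /\ in2) \/ in0))
u5 = u2 /\ u4 = ((in2 /\ in1) /\ in2) /\ (~(in2 xor (((in2 /\ in1) /\ in2) \/ in0)))
At in0=0, in1=1, in2=1: circuit gives 1, formula gives 0.

No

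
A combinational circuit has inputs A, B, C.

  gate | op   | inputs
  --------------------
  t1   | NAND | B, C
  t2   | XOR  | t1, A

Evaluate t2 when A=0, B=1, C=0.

t1 = 1 NAND 0 = 1
t2 = 1 XOR 0 = 1

1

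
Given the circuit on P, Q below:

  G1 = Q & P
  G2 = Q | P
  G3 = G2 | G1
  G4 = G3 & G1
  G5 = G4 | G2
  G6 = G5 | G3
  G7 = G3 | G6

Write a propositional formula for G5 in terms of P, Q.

(((Q | P) | (Q & P)) & (Q & P)) | (Q | P)

G1 = Q & P
G2 = Q | P
G3 = G2 | G1 = (Q | P) | (Q & P)
G4 = G3 & G1 = ((Q | P) | (Q & P)) & (Q & P)
G5 = G4 | G2 = (((Q | P) | (Q & P)) & (Q & P)) | (Q | P)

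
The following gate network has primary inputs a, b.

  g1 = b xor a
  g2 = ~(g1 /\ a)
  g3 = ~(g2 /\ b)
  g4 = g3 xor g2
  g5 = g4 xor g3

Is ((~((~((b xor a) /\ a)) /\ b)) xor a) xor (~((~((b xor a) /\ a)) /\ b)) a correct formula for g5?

No

g1 = b xor a
g2 = ~(g1 /\ a) = ~((b xor a) /\ a)
g3 = ~(g2 /\ b) = ~((~((b xor a) /\ a)) /\ b)
g4 = g3 xor g2 = (~((~((b xor a) /\ a)) /\ b)) xor (~((b xor a) /\ a))
g5 = g4 xor g3 = ((~((~((b xor a) /\ a)) /\ b)) xor (~((b xor a) /\ a))) xor (~((~((b xor a) /\ a)) /\ b))
At a=0, b=0: circuit gives 1, formula gives 0.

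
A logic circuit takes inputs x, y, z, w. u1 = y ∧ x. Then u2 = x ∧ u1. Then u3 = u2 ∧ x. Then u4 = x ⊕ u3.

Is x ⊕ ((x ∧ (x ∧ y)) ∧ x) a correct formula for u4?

u1 = y ∧ x
u2 = x ∧ u1 = x ∧ (y ∧ x)
u3 = u2 ∧ x = (x ∧ (y ∧ x)) ∧ x
u4 = x ⊕ u3 = x ⊕ ((x ∧ (y ∧ x)) ∧ x)
At x=0, y=0, z=0, w=0: circuit gives 0, formula gives 0.
At x=1, y=0, z=0, w=0: circuit gives 1, formula gives 1.
Agrees on all 16 inputs.

Yes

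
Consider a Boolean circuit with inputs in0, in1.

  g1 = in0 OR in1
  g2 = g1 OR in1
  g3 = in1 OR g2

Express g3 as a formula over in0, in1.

in1 OR ((in0 OR in1) OR in1)

g1 = in0 OR in1
g2 = g1 OR in1 = (in0 OR in1) OR in1
g3 = in1 OR g2 = in1 OR ((in0 OR in1) OR in1)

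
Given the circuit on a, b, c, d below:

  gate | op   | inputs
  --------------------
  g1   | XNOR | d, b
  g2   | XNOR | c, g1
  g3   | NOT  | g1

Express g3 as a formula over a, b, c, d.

g1 = d XNOR b
g3 = NOT g1 = NOT (d XNOR b)

NOT (d XNOR b)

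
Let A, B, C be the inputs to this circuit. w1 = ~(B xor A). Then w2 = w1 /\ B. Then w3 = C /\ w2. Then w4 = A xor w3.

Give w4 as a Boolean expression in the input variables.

A xor (C /\ ((~(B xor A)) /\ B))

w1 = ~(B xor A)
w2 = w1 /\ B = (~(B xor A)) /\ B
w3 = C /\ w2 = C /\ ((~(B xor A)) /\ B)
w4 = A xor w3 = A xor (C /\ ((~(B xor A)) /\ B))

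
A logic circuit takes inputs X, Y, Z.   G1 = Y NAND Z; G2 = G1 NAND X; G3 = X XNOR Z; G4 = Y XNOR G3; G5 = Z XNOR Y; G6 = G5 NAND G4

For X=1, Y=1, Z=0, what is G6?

1

G3 = 1 XNOR 0 = 0
G4 = 1 XNOR 0 = 0
G5 = 0 XNOR 1 = 0
G6 = 0 NAND 0 = 1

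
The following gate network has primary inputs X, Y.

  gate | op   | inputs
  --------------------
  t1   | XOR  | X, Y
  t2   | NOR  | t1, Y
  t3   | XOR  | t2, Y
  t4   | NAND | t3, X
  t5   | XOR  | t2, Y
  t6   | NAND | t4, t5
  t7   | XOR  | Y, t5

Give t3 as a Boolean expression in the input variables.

t1 = X XOR Y
t2 = t1 NOR Y = (X XOR Y) NOR Y
t3 = t2 XOR Y = ((X XOR Y) NOR Y) XOR Y

((X XOR Y) NOR Y) XOR Y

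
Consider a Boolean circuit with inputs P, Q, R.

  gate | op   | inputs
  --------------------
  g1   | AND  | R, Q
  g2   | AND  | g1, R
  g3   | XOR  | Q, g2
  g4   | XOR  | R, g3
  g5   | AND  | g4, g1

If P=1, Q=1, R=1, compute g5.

g1 = 1 AND 1 = 1
g2 = 1 AND 1 = 1
g3 = 1 XOR 1 = 0
g4 = 1 XOR 0 = 1
g5 = 1 AND 1 = 1

1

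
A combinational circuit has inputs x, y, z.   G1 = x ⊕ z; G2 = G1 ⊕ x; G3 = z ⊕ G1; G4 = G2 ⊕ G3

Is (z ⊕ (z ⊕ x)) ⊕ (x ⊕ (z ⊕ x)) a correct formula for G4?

G1 = x ⊕ z
G2 = G1 ⊕ x = (x ⊕ z) ⊕ x
G3 = z ⊕ G1 = z ⊕ (x ⊕ z)
G4 = G2 ⊕ G3 = ((x ⊕ z) ⊕ x) ⊕ (z ⊕ (x ⊕ z))
At x=0, y=0, z=0: circuit gives 0, formula gives 0.
At x=0, y=0, z=1: circuit gives 1, formula gives 1.
Agrees on all 8 inputs.

Yes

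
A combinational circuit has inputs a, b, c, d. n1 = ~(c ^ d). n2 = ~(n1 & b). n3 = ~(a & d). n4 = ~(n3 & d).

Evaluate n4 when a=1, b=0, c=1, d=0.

1

n3 = ~(1 & 0) = 1
n4 = ~(1 & 0) = 1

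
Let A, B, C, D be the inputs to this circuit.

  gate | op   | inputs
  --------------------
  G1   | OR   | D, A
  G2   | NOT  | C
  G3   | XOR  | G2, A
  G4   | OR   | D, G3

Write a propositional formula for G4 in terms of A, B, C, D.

D OR (NOT C XOR A)

G2 = NOT C
G3 = G2 XOR A = NOT C XOR A
G4 = D OR G3 = D OR (NOT C XOR A)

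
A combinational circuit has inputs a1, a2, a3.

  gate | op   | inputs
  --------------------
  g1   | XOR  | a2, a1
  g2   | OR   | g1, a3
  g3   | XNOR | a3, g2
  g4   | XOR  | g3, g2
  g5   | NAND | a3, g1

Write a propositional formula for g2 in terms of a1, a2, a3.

(a2 XOR a1) OR a3

g1 = a2 XOR a1
g2 = g1 OR a3 = (a2 XOR a1) OR a3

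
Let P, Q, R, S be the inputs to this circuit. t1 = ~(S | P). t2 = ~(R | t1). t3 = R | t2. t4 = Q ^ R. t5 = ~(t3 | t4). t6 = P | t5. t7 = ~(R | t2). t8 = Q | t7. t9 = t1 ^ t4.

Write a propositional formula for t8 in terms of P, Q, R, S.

t1 = ~(S | P)
t2 = ~(R | t1) = ~(R | (~(S | P)))
t7 = ~(R | t2) = ~(R | (~(R | (~(S | P)))))
t8 = Q | t7 = Q | (~(R | (~(R | (~(S | P))))))

Q | (~(R | (~(R | (~(S | P))))))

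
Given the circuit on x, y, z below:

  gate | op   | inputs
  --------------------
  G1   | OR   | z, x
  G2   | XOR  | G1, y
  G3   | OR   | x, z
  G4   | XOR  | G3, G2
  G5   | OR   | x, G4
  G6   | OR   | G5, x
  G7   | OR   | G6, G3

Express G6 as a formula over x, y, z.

(x OR ((x OR z) XOR ((z OR x) XOR y))) OR x

G1 = z OR x
G2 = G1 XOR y = (z OR x) XOR y
G3 = x OR z
G4 = G3 XOR G2 = (x OR z) XOR ((z OR x) XOR y)
G5 = x OR G4 = x OR ((x OR z) XOR ((z OR x) XOR y))
G6 = G5 OR x = (x OR ((x OR z) XOR ((z OR x) XOR y))) OR x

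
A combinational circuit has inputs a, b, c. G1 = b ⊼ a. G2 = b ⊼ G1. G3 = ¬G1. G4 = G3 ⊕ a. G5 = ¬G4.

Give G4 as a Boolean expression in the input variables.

¬(b ⊼ a) ⊕ a

G1 = b ⊼ a
G3 = ¬G1 = ¬(b ⊼ a)
G4 = G3 ⊕ a = ¬(b ⊼ a) ⊕ a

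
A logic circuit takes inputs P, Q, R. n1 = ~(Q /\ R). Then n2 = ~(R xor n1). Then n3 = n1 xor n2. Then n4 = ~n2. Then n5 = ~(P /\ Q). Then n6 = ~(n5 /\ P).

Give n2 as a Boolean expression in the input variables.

n1 = ~(Q /\ R)
n2 = ~(R xor n1) = ~(R xor (~(Q /\ R)))

~(R xor (~(Q /\ R)))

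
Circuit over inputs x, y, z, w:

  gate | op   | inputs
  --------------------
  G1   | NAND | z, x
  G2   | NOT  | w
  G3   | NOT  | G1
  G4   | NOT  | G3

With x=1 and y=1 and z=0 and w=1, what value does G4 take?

1

G1 = 0 NAND 1 = 1
G3 = NOT 1 = 0
G4 = NOT 0 = 1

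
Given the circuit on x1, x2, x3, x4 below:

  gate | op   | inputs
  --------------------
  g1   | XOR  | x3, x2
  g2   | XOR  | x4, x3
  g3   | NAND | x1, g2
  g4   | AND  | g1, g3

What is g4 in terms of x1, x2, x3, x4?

g1 = x3 XOR x2
g2 = x4 XOR x3
g3 = x1 NAND g2 = x1 NAND (x4 XOR x3)
g4 = g1 AND g3 = (x3 XOR x2) AND (x1 NAND (x4 XOR x3))

(x3 XOR x2) AND (x1 NAND (x4 XOR x3))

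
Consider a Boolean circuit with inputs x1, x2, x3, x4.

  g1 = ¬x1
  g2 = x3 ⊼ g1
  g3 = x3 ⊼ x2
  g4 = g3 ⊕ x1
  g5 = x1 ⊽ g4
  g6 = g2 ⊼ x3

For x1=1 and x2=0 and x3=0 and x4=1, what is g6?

g1 = ¬1 = 0
g2 = 0 ⊼ 0 = 1
g6 = 1 ⊼ 0 = 1

1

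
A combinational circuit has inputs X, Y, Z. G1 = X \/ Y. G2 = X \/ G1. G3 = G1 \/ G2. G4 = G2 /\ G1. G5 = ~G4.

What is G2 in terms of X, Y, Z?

G1 = X \/ Y
G2 = X \/ G1 = X \/ (X \/ Y)

X \/ (X \/ Y)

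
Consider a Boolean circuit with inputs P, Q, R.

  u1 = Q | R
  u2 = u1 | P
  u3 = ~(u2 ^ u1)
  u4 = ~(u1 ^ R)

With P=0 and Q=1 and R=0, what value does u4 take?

0

u1 = 1 | 0 = 1
u4 = ~(1 ^ 0) = 0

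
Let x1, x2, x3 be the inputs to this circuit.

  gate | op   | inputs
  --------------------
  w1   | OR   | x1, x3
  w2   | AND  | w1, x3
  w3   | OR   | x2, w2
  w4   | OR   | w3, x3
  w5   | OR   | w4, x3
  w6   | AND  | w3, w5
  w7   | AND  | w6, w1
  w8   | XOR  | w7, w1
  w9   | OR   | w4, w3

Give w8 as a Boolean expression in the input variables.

(((x2 OR ((x1 OR x3) AND x3)) AND (((x2 OR ((x1 OR x3) AND x3)) OR x3) OR x3)) AND (x1 OR x3)) XOR (x1 OR x3)

w1 = x1 OR x3
w2 = w1 AND x3 = (x1 OR x3) AND x3
w3 = x2 OR w2 = x2 OR ((x1 OR x3) AND x3)
w4 = w3 OR x3 = (x2 OR ((x1 OR x3) AND x3)) OR x3
w5 = w4 OR x3 = ((x2 OR ((x1 OR x3) AND x3)) OR x3) OR x3
w6 = w3 AND w5 = (x2 OR ((x1 OR x3) AND x3)) AND (((x2 OR ((x1 OR x3) AND x3)) OR x3) OR x3)
w7 = w6 AND w1 = ((x2 OR ((x1 OR x3) AND x3)) AND (((x2 OR ((x1 OR x3) AND x3)) OR x3) OR x3)) AND (x1 OR x3)
w8 = w7 XOR w1 = (((x2 OR ((x1 OR x3) AND x3)) AND (((x2 OR ((x1 OR x3) AND x3)) OR x3) OR x3)) AND (x1 OR x3)) XOR (x1 OR x3)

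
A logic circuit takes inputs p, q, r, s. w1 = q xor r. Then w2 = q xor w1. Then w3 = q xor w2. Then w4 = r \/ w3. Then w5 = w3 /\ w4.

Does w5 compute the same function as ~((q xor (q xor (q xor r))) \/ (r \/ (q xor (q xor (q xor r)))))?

w1 = q xor r
w2 = q xor w1 = q xor (q xor r)
w3 = q xor w2 = q xor (q xor (q xor r))
w4 = r \/ w3 = r \/ (q xor (q xor (q xor r)))
w5 = w3 /\ w4 = (q xor (q xor (q xor r))) /\ (r \/ (q xor (q xor (q xor r))))
At p=0, q=0, r=0, s=0: circuit gives 0, formula gives 1.

No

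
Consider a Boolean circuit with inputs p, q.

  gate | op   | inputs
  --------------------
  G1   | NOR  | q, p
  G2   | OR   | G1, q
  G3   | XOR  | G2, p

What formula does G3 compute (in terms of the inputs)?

((q NOR p) OR q) XOR p

G1 = q NOR p
G2 = G1 OR q = (q NOR p) OR q
G3 = G2 XOR p = ((q NOR p) OR q) XOR p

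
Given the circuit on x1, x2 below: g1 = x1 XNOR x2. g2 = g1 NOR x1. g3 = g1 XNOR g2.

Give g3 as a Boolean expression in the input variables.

g1 = x1 XNOR x2
g2 = g1 NOR x1 = (x1 XNOR x2) NOR x1
g3 = g1 XNOR g2 = (x1 XNOR x2) XNOR ((x1 XNOR x2) NOR x1)

(x1 XNOR x2) XNOR ((x1 XNOR x2) NOR x1)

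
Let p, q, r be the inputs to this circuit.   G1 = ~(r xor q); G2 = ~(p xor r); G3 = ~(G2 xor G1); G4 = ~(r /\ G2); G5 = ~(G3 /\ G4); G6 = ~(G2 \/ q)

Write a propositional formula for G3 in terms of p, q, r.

~((~(p xor r)) xor (~(r xor q)))

G1 = ~(r xor q)
G2 = ~(p xor r)
G3 = ~(G2 xor G1) = ~((~(p xor r)) xor (~(r xor q)))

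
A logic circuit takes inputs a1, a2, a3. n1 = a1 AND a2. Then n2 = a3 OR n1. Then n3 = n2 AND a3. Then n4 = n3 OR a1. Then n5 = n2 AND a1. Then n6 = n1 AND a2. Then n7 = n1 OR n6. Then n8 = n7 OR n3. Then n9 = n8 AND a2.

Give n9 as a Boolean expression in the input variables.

n1 = a1 AND a2
n2 = a3 OR n1 = a3 OR (a1 AND a2)
n3 = n2 AND a3 = (a3 OR (a1 AND a2)) AND a3
n6 = n1 AND a2 = (a1 AND a2) AND a2
n7 = n1 OR n6 = (a1 AND a2) OR ((a1 AND a2) AND a2)
n8 = n7 OR n3 = ((a1 AND a2) OR ((a1 AND a2) AND a2)) OR ((a3 OR (a1 AND a2)) AND a3)
n9 = n8 AND a2 = (((a1 AND a2) OR ((a1 AND a2) AND a2)) OR ((a3 OR (a1 AND a2)) AND a3)) AND a2

(((a1 AND a2) OR ((a1 AND a2) AND a2)) OR ((a3 OR (a1 AND a2)) AND a3)) AND a2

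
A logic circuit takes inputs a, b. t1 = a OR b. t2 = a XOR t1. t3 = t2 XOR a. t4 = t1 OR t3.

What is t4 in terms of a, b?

(a OR b) OR ((a XOR (a OR b)) XOR a)

t1 = a OR b
t2 = a XOR t1 = a XOR (a OR b)
t3 = t2 XOR a = (a XOR (a OR b)) XOR a
t4 = t1 OR t3 = (a OR b) OR ((a XOR (a OR b)) XOR a)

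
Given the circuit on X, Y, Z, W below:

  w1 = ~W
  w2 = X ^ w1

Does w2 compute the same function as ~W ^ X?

w1 = ~W
w2 = X ^ w1 = X ^ ~W
At X=0, Y=0, Z=0, W=1: circuit gives 0, formula gives 0.
At X=0, Y=0, Z=0, W=0: circuit gives 1, formula gives 1.
Agrees on all 16 inputs.

Yes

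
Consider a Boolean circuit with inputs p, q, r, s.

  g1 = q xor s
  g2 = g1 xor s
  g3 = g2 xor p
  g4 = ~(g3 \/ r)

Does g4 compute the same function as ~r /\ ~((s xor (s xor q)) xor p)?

g1 = q xor s
g2 = g1 xor s = (q xor s) xor s
g3 = g2 xor p = ((q xor s) xor s) xor p
g4 = ~(g3 \/ r) = ~((((q xor s) xor s) xor p) \/ r)
At p=0, q=0, r=1, s=0: circuit gives 0, formula gives 0.
At p=0, q=0, r=0, s=0: circuit gives 1, formula gives 1.
Agrees on all 16 inputs.

Yes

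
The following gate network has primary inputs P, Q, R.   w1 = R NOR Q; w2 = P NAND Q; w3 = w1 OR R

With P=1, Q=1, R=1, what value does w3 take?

w1 = 1 NOR 1 = 0
w3 = 0 OR 1 = 1

1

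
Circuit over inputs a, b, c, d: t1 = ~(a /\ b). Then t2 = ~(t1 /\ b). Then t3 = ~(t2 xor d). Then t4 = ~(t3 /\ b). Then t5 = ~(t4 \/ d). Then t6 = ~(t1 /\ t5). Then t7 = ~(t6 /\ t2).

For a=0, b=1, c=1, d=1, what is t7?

t1 = ~(0 /\ 1) = 1
t2 = ~(1 /\ 1) = 0
t3 = ~(0 xor 1) = 0
t4 = ~(0 /\ 1) = 1
t5 = ~(1 \/ 1) = 0
t6 = ~(1 /\ 0) = 1
t7 = ~(1 /\ 0) = 1

1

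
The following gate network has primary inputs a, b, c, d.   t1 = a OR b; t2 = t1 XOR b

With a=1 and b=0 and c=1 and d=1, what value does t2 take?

1

t1 = 1 OR 0 = 1
t2 = 1 XOR 0 = 1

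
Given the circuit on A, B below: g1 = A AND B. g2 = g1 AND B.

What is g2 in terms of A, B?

(A AND B) AND B

g1 = A AND B
g2 = g1 AND B = (A AND B) AND B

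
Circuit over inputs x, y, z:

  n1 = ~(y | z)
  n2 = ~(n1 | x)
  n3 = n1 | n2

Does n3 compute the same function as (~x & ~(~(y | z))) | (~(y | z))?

n1 = ~(y | z)
n2 = ~(n1 | x) = ~((~(y | z)) | x)
n3 = n1 | n2 = (~(y | z)) | (~((~(y | z)) | x))
At x=1, y=0, z=1: circuit gives 0, formula gives 0.
At x=0, y=0, z=0: circuit gives 1, formula gives 1.
Agrees on all 8 inputs.

Yes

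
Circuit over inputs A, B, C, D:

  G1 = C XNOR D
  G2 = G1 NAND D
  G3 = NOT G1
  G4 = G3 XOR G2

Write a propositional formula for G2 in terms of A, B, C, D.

G1 = C XNOR D
G2 = G1 NAND D = (C XNOR D) NAND D

(C XNOR D) NAND D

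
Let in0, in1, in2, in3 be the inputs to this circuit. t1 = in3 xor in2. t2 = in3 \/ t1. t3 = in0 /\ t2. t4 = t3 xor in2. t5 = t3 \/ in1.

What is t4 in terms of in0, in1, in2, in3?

t1 = in3 xor in2
t2 = in3 \/ t1 = in3 \/ (in3 xor in2)
t3 = in0 /\ t2 = in0 /\ (in3 \/ (in3 xor in2))
t4 = t3 xor in2 = (in0 /\ (in3 \/ (in3 xor in2))) xor in2

(in0 /\ (in3 \/ (in3 xor in2))) xor in2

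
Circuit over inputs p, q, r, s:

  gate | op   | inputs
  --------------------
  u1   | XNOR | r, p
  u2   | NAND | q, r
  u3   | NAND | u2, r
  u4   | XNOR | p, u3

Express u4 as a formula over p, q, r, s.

u2 = q NAND r
u3 = u2 NAND r = (q NAND r) NAND r
u4 = p XNOR u3 = p XNOR ((q NAND r) NAND r)

p XNOR ((q NAND r) NAND r)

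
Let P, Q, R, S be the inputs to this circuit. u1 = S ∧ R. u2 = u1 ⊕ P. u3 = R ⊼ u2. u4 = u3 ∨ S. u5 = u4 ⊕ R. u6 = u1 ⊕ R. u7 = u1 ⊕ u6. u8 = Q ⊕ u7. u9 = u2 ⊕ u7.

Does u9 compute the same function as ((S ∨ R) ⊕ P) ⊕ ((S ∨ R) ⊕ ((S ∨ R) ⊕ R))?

u1 = S ∧ R
u2 = u1 ⊕ P = (S ∧ R) ⊕ P
u6 = u1 ⊕ R = (S ∧ R) ⊕ R
u7 = u1 ⊕ u6 = (S ∧ R) ⊕ ((S ∧ R) ⊕ R)
u9 = u2 ⊕ u7 = ((S ∧ R) ⊕ P) ⊕ ((S ∧ R) ⊕ ((S ∧ R) ⊕ R))
At P=0, Q=0, R=0, S=1: circuit gives 0, formula gives 1.

No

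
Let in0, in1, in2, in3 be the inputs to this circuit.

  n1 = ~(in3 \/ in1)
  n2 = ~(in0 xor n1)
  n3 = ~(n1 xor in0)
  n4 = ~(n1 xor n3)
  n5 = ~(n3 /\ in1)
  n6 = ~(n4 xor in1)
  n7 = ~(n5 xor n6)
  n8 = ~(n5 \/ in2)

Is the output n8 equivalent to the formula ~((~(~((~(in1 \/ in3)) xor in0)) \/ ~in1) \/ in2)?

n1 = ~(in3 \/ in1)
n3 = ~(n1 xor in0) = ~((~(in3 \/ in1)) xor in0)
n5 = ~(n3 /\ in1) = ~((~((~(in3 \/ in1)) xor in0)) /\ in1)
n8 = ~(n5 \/ in2) = ~((~((~((~(in3 \/ in1)) xor in0)) /\ in1)) \/ in2)
At in0=0, in1=0, in2=0, in3=0: circuit gives 0, formula gives 0.
At in0=0, in1=1, in2=0, in3=0: circuit gives 1, formula gives 1.
Agrees on all 16 inputs.

Yes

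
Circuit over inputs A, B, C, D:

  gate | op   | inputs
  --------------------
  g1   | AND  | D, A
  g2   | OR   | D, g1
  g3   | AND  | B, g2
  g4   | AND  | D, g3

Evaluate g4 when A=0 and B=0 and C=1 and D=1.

0

g1 = 1 AND 0 = 0
g2 = 1 OR 0 = 1
g3 = 0 AND 1 = 0
g4 = 1 AND 0 = 0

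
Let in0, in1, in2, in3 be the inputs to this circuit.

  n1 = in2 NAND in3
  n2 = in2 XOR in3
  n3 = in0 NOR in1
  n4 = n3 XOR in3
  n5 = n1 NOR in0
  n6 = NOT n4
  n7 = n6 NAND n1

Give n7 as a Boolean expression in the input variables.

NOT ((in0 NOR in1) XOR in3) NAND (in2 NAND in3)

n1 = in2 NAND in3
n3 = in0 NOR in1
n4 = n3 XOR in3 = (in0 NOR in1) XOR in3
n6 = NOT n4 = NOT ((in0 NOR in1) XOR in3)
n7 = n6 NAND n1 = NOT ((in0 NOR in1) XOR in3) NAND (in2 NAND in3)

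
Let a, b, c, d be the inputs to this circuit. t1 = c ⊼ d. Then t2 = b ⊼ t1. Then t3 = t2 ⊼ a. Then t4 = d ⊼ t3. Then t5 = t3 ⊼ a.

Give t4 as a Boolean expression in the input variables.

t1 = c ⊼ d
t2 = b ⊼ t1 = b ⊼ (c ⊼ d)
t3 = t2 ⊼ a = (b ⊼ (c ⊼ d)) ⊼ a
t4 = d ⊼ t3 = d ⊼ ((b ⊼ (c ⊼ d)) ⊼ a)

d ⊼ ((b ⊼ (c ⊼ d)) ⊼ a)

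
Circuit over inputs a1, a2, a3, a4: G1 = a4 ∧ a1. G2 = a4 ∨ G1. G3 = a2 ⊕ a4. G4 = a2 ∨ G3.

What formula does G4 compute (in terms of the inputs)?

G3 = a2 ⊕ a4
G4 = a2 ∨ G3 = a2 ∨ (a2 ⊕ a4)

a2 ∨ (a2 ⊕ a4)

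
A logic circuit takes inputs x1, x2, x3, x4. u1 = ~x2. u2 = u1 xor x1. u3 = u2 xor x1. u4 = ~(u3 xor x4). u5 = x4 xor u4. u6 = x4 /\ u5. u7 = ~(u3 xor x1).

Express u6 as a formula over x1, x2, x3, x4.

u1 = ~x2
u2 = u1 xor x1 = ~x2 xor x1
u3 = u2 xor x1 = (~x2 xor x1) xor x1
u4 = ~(u3 xor x4) = ~(((~x2 xor x1) xor x1) xor x4)
u5 = x4 xor u4 = x4 xor (~(((~x2 xor x1) xor x1) xor x4))
u6 = x4 /\ u5 = x4 /\ (x4 xor (~(((~x2 xor x1) xor x1) xor x4)))

x4 /\ (x4 xor (~(((~x2 xor x1) xor x1) xor x4)))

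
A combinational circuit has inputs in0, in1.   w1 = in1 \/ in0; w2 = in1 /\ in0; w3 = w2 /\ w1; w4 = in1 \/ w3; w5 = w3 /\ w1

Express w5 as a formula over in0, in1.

((in1 /\ in0) /\ (in1 \/ in0)) /\ (in1 \/ in0)

w1 = in1 \/ in0
w2 = in1 /\ in0
w3 = w2 /\ w1 = (in1 /\ in0) /\ (in1 \/ in0)
w5 = w3 /\ w1 = ((in1 /\ in0) /\ (in1 \/ in0)) /\ (in1 \/ in0)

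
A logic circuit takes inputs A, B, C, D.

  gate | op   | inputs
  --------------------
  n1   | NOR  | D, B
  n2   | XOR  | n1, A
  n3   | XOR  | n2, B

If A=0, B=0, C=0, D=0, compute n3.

1

n1 = 0 NOR 0 = 1
n2 = 1 XOR 0 = 1
n3 = 1 XOR 0 = 1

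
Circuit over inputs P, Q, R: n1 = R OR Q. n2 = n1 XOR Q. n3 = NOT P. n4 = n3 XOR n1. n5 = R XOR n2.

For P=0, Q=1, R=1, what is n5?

1

n1 = 1 OR 1 = 1
n2 = 1 XOR 1 = 0
n5 = 1 XOR 0 = 1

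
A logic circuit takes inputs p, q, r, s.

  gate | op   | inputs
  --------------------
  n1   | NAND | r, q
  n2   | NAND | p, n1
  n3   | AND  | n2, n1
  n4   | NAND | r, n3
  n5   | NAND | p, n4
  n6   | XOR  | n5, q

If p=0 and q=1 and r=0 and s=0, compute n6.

0

n1 = 0 NAND 1 = 1
n2 = 0 NAND 1 = 1
n3 = 1 AND 1 = 1
n4 = 0 NAND 1 = 1
n5 = 0 NAND 1 = 1
n6 = 1 XOR 1 = 0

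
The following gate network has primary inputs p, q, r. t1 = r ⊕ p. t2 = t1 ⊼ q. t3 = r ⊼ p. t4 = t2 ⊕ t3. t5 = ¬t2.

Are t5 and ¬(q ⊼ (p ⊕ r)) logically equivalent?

t1 = r ⊕ p
t2 = t1 ⊼ q = (r ⊕ p) ⊼ q
t5 = ¬t2 = ¬((r ⊕ p) ⊼ q)
At p=0, q=0, r=0: circuit gives 0, formula gives 0.
At p=0, q=1, r=1: circuit gives 1, formula gives 1.
Agrees on all 8 inputs.

Yes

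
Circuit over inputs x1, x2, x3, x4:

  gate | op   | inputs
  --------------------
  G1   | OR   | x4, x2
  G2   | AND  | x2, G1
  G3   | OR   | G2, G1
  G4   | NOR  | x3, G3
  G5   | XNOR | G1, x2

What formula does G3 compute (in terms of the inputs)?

G1 = x4 OR x2
G2 = x2 AND G1 = x2 AND (x4 OR x2)
G3 = G2 OR G1 = (x2 AND (x4 OR x2)) OR (x4 OR x2)

(x2 AND (x4 OR x2)) OR (x4 OR x2)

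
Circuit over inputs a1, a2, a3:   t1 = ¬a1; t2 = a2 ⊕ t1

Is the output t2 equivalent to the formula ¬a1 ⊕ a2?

Yes

t1 = ¬a1
t2 = a2 ⊕ t1 = a2 ⊕ ¬a1
At a1=0, a2=1, a3=0: circuit gives 0, formula gives 0.
At a1=0, a2=0, a3=0: circuit gives 1, formula gives 1.
Agrees on all 8 inputs.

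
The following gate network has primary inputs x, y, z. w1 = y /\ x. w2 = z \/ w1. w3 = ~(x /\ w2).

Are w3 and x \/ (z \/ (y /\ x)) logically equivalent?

No

w1 = y /\ x
w2 = z \/ w1 = z \/ (y /\ x)
w3 = ~(x /\ w2) = ~(x /\ (z \/ (y /\ x)))
At x=0, y=0, z=0: circuit gives 1, formula gives 0.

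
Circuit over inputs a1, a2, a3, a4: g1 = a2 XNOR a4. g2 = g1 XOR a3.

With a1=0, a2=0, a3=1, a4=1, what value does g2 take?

g1 = 0 XNOR 1 = 0
g2 = 0 XOR 1 = 1

1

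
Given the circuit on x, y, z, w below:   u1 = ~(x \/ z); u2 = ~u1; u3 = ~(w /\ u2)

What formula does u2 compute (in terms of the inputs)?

~(~(x \/ z))

u1 = ~(x \/ z)
u2 = ~u1 = ~(~(x \/ z))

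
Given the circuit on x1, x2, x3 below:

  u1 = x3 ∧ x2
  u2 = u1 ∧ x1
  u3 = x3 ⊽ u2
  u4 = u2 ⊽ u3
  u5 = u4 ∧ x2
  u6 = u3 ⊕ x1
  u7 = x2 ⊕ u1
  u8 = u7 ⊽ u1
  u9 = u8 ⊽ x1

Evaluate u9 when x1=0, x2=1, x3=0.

u1 = 0 ∧ 1 = 0
u7 = 1 ⊕ 0 = 1
u8 = 1 ⊽ 0 = 0
u9 = 0 ⊽ 0 = 1

1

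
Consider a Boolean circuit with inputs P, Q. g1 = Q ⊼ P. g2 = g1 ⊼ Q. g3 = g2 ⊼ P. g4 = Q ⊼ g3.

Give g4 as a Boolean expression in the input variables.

Q ⊼ (((Q ⊼ P) ⊼ Q) ⊼ P)

g1 = Q ⊼ P
g2 = g1 ⊼ Q = (Q ⊼ P) ⊼ Q
g3 = g2 ⊼ P = ((Q ⊼ P) ⊼ Q) ⊼ P
g4 = Q ⊼ g3 = Q ⊼ (((Q ⊼ P) ⊼ Q) ⊼ P)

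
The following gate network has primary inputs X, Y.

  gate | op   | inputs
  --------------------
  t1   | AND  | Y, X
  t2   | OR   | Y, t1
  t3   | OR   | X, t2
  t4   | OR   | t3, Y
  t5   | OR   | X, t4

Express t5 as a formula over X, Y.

t1 = Y AND X
t2 = Y OR t1 = Y OR (Y AND X)
t3 = X OR t2 = X OR (Y OR (Y AND X))
t4 = t3 OR Y = (X OR (Y OR (Y AND X))) OR Y
t5 = X OR t4 = X OR ((X OR (Y OR (Y AND X))) OR Y)

X OR ((X OR (Y OR (Y AND X))) OR Y)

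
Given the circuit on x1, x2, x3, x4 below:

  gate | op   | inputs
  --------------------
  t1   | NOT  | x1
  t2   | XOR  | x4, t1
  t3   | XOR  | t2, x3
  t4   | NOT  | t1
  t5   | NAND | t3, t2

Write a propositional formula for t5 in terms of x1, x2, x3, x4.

((x4 XOR NOT x1) XOR x3) NAND (x4 XOR NOT x1)

t1 = NOT x1
t2 = x4 XOR t1 = x4 XOR NOT x1
t3 = t2 XOR x3 = (x4 XOR NOT x1) XOR x3
t5 = t3 NAND t2 = ((x4 XOR NOT x1) XOR x3) NAND (x4 XOR NOT x1)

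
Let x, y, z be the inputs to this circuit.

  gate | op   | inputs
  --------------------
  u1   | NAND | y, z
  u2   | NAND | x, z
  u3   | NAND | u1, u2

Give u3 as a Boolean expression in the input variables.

(y NAND z) NAND (x NAND z)

u1 = y NAND z
u2 = x NAND z
u3 = u1 NAND u2 = (y NAND z) NAND (x NAND z)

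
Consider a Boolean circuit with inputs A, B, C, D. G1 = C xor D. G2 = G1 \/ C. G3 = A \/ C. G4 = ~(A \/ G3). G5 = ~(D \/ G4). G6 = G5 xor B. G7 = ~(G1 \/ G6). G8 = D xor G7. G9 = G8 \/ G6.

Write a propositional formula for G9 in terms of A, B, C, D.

(D xor (~((C xor D) \/ ((~(D \/ (~(A \/ (A \/ C))))) xor B)))) \/ ((~(D \/ (~(A \/ (A \/ C))))) xor B)

G1 = C xor D
G3 = A \/ C
G4 = ~(A \/ G3) = ~(A \/ (A \/ C))
G5 = ~(D \/ G4) = ~(D \/ (~(A \/ (A \/ C))))
G6 = G5 xor B = (~(D \/ (~(A \/ (A \/ C))))) xor B
G7 = ~(G1 \/ G6) = ~((C xor D) \/ ((~(D \/ (~(A \/ (A \/ C))))) xor B))
G8 = D xor G7 = D xor (~((C xor D) \/ ((~(D \/ (~(A \/ (A \/ C))))) xor B)))
G9 = G8 \/ G6 = (D xor (~((C xor D) \/ ((~(D \/ (~(A \/ (A \/ C))))) xor B)))) \/ ((~(D \/ (~(A \/ (A \/ C))))) xor B)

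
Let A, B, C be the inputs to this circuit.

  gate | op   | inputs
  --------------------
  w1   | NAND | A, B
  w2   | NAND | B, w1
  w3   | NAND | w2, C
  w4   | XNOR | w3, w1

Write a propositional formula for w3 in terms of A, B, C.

(B NAND (A NAND B)) NAND C

w1 = A NAND B
w2 = B NAND w1 = B NAND (A NAND B)
w3 = w2 NAND C = (B NAND (A NAND B)) NAND C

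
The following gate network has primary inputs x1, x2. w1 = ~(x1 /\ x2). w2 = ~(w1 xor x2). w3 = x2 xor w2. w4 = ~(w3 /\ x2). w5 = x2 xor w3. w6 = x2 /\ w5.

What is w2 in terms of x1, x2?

w1 = ~(x1 /\ x2)
w2 = ~(w1 xor x2) = ~((~(x1 /\ x2)) xor x2)

~((~(x1 /\ x2)) xor x2)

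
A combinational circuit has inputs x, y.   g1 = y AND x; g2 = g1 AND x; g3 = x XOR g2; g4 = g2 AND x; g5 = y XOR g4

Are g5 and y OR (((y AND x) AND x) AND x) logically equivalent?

No

g1 = y AND x
g2 = g1 AND x = (y AND x) AND x
g4 = g2 AND x = ((y AND x) AND x) AND x
g5 = y XOR g4 = y XOR (((y AND x) AND x) AND x)
At x=1, y=1: circuit gives 0, formula gives 1.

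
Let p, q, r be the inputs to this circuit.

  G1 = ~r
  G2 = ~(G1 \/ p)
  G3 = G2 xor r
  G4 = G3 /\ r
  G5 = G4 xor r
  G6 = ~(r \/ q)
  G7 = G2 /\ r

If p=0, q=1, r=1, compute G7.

1

G1 = ~1 = 0
G2 = ~(0 \/ 0) = 1
G7 = 1 /\ 1 = 1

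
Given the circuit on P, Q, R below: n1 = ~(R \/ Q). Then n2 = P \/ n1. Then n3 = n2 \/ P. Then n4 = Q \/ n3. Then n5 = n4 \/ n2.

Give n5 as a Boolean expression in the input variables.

n1 = ~(R \/ Q)
n2 = P \/ n1 = P \/ (~(R \/ Q))
n3 = n2 \/ P = (P \/ (~(R \/ Q))) \/ P
n4 = Q \/ n3 = Q \/ ((P \/ (~(R \/ Q))) \/ P)
n5 = n4 \/ n2 = (Q \/ ((P \/ (~(R \/ Q))) \/ P)) \/ (P \/ (~(R \/ Q)))

(Q \/ ((P \/ (~(R \/ Q))) \/ P)) \/ (P \/ (~(R \/ Q)))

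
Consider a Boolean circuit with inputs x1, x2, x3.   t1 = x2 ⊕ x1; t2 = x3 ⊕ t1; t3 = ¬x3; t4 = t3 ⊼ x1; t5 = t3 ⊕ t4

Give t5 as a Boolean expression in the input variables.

t3 = ¬x3
t4 = t3 ⊼ x1 = ¬x3 ⊼ x1
t5 = t3 ⊕ t4 = ¬x3 ⊕ (¬x3 ⊼ x1)

¬x3 ⊕ (¬x3 ⊼ x1)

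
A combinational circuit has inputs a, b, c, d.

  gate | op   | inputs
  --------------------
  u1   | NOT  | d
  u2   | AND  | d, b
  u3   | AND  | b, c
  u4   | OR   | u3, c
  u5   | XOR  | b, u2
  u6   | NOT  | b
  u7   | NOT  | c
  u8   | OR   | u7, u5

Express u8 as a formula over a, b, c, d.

u2 = d AND b
u5 = b XOR u2 = b XOR (d AND b)
u7 = NOT c
u8 = u7 OR u5 = NOT c OR (b XOR (d AND b))

NOT c OR (b XOR (d AND b))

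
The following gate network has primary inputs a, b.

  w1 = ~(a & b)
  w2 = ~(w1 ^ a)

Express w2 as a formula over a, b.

w1 = ~(a & b)
w2 = ~(w1 ^ a) = ~((~(a & b)) ^ a)

~((~(a & b)) ^ a)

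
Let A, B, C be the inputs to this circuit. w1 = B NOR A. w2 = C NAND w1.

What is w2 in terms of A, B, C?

C NAND (B NOR A)

w1 = B NOR A
w2 = C NAND w1 = C NAND (B NOR A)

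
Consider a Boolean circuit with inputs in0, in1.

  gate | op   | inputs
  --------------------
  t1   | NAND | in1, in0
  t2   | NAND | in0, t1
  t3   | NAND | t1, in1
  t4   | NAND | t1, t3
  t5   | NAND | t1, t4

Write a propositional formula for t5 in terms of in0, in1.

t1 = in1 NAND in0
t3 = t1 NAND in1 = (in1 NAND in0) NAND in1
t4 = t1 NAND t3 = (in1 NAND in0) NAND ((in1 NAND in0) NAND in1)
t5 = t1 NAND t4 = (in1 NAND in0) NAND ((in1 NAND in0) NAND ((in1 NAND in0) NAND in1))

(in1 NAND in0) NAND ((in1 NAND in0) NAND ((in1 NAND in0) NAND in1))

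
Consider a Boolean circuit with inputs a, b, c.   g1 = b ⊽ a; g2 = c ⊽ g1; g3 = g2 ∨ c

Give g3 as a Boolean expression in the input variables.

g1 = b ⊽ a
g2 = c ⊽ g1 = c ⊽ (b ⊽ a)
g3 = g2 ∨ c = (c ⊽ (b ⊽ a)) ∨ c

(c ⊽ (b ⊽ a)) ∨ c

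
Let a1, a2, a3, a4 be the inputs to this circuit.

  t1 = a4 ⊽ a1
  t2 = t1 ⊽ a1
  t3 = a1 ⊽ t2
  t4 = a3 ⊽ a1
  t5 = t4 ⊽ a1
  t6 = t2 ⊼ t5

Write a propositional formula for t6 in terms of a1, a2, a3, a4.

((a4 ⊽ a1) ⊽ a1) ⊼ ((a3 ⊽ a1) ⊽ a1)

t1 = a4 ⊽ a1
t2 = t1 ⊽ a1 = (a4 ⊽ a1) ⊽ a1
t4 = a3 ⊽ a1
t5 = t4 ⊽ a1 = (a3 ⊽ a1) ⊽ a1
t6 = t2 ⊼ t5 = ((a4 ⊽ a1) ⊽ a1) ⊼ ((a3 ⊽ a1) ⊽ a1)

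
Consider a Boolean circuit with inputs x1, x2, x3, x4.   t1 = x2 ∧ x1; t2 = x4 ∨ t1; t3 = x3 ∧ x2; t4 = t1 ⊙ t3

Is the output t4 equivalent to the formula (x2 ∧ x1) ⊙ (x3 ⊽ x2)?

t1 = x2 ∧ x1
t3 = x3 ∧ x2
t4 = t1 ⊙ t3 = (x2 ∧ x1) ⊙ (x3 ∧ x2)
At x1=0, x2=0, x3=0, x4=0: circuit gives 1, formula gives 0.

No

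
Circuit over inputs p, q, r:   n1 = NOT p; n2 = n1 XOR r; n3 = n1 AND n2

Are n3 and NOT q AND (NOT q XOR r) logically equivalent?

n1 = NOT p
n2 = n1 XOR r = NOT p XOR r
n3 = n1 AND n2 = NOT p AND (NOT p XOR r)
At p=0, q=1, r=0: circuit gives 1, formula gives 0.

No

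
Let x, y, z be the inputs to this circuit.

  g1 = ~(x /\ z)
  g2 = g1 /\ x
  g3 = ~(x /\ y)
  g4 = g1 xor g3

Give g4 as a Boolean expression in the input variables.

g1 = ~(x /\ z)
g3 = ~(x /\ y)
g4 = g1 xor g3 = (~(x /\ z)) xor (~(x /\ y))

(~(x /\ z)) xor (~(x /\ y))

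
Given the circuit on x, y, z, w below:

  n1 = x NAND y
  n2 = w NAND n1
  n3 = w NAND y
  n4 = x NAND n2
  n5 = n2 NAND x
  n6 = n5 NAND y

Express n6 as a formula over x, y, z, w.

((w NAND (x NAND y)) NAND x) NAND y

n1 = x NAND y
n2 = w NAND n1 = w NAND (x NAND y)
n5 = n2 NAND x = (w NAND (x NAND y)) NAND x
n6 = n5 NAND y = ((w NAND (x NAND y)) NAND x) NAND y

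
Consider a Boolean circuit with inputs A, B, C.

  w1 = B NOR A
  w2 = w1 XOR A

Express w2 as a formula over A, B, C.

w1 = B NOR A
w2 = w1 XOR A = (B NOR A) XOR A

(B NOR A) XOR A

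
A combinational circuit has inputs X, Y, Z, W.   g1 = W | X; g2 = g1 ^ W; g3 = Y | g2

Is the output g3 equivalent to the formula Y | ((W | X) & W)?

g1 = W | X
g2 = g1 ^ W = (W | X) ^ W
g3 = Y | g2 = Y | ((W | X) ^ W)
At X=0, Y=0, Z=0, W=1: circuit gives 0, formula gives 1.

No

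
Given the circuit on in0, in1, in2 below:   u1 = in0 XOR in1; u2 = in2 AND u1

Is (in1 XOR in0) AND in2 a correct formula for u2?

u1 = in0 XOR in1
u2 = in2 AND u1 = in2 AND (in0 XOR in1)
At in0=0, in1=0, in2=0: circuit gives 0, formula gives 0.
At in0=0, in1=1, in2=1: circuit gives 1, formula gives 1.
Agrees on all 8 inputs.

Yes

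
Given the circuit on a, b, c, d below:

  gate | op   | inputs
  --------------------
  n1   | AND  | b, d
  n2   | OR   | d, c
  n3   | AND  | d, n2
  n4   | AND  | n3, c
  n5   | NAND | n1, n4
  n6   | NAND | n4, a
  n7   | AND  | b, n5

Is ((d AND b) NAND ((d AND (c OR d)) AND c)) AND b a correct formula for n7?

Yes

n1 = b AND d
n2 = d OR c
n3 = d AND n2 = d AND (d OR c)
n4 = n3 AND c = (d AND (d OR c)) AND c
n5 = n1 NAND n4 = (b AND d) NAND ((d AND (d OR c)) AND c)
n7 = b AND n5 = b AND ((b AND d) NAND ((d AND (d OR c)) AND c))
At a=0, b=0, c=0, d=0: circuit gives 0, formula gives 0.
At a=0, b=1, c=0, d=0: circuit gives 1, formula gives 1.
Agrees on all 16 inputs.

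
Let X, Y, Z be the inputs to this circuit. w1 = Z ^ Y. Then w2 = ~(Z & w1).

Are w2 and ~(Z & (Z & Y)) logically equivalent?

No

w1 = Z ^ Y
w2 = ~(Z & w1) = ~(Z & (Z ^ Y))
At X=0, Y=0, Z=1: circuit gives 0, formula gives 1.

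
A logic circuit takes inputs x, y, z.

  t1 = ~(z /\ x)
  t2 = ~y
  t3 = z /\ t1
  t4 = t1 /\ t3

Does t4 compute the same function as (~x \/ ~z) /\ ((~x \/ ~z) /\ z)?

Yes

t1 = ~(z /\ x)
t3 = z /\ t1 = z /\ (~(z /\ x))
t4 = t1 /\ t3 = (~(z /\ x)) /\ (z /\ (~(z /\ x)))
At x=0, y=0, z=0: circuit gives 0, formula gives 0.
At x=0, y=0, z=1: circuit gives 1, formula gives 1.
Agrees on all 8 inputs.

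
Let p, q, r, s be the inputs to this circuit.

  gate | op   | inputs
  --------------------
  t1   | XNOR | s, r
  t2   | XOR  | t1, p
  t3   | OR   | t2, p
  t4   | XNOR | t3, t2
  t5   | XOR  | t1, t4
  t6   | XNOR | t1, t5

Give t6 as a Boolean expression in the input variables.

(s XNOR r) XNOR ((s XNOR r) XOR ((((s XNOR r) XOR p) OR p) XNOR ((s XNOR r) XOR p)))

t1 = s XNOR r
t2 = t1 XOR p = (s XNOR r) XOR p
t3 = t2 OR p = ((s XNOR r) XOR p) OR p
t4 = t3 XNOR t2 = (((s XNOR r) XOR p) OR p) XNOR ((s XNOR r) XOR p)
t5 = t1 XOR t4 = (s XNOR r) XOR ((((s XNOR r) XOR p) OR p) XNOR ((s XNOR r) XOR p))
t6 = t1 XNOR t5 = (s XNOR r) XNOR ((s XNOR r) XOR ((((s XNOR r) XOR p) OR p) XNOR ((s XNOR r) XOR p)))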